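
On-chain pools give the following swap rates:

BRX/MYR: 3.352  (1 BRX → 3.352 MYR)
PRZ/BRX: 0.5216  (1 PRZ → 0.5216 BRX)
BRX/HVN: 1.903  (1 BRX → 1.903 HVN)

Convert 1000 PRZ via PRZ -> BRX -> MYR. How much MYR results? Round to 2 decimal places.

1000 PRZ × 0.5216 = 521.6 BRX
521.6 BRX × 3.352 = 1748.4032 MYR

1748.40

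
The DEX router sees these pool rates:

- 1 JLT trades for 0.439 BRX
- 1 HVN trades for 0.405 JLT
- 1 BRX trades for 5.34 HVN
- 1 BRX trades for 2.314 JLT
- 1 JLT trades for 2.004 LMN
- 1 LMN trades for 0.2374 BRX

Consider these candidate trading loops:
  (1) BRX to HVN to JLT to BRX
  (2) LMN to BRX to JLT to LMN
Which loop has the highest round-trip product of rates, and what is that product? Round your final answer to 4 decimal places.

(1) 5.34 × 0.405 × 0.439 = 0.94943
(2) 0.2374 × 2.314 × 2.004 = 1.10088
Highest is cycle (2) at 1.1009 (>1, arbitrage).

1.1009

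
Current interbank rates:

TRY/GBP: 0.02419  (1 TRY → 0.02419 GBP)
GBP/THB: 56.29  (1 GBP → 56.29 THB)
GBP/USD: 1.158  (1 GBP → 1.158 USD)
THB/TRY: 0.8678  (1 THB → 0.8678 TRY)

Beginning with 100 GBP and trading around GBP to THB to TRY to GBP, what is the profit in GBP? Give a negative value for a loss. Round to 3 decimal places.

18.164

100 GBP × 56.29 = 5629 THB
5629 THB × 0.8678 = 4884.8462 TRY
4884.8462 TRY × 0.02419 = 118.164429578 GBP
Net change: 118.164429578 − 100 = 18.164429578 GBP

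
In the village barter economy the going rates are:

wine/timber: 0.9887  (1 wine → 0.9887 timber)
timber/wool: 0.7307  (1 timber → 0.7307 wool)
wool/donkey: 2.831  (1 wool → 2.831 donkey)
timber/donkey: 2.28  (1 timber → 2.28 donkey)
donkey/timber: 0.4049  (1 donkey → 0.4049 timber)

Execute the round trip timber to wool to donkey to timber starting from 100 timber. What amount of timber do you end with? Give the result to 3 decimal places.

83.758

100 timber × 0.7307 = 73.07 wool
73.07 wool × 2.831 = 206.86117 donkey
206.86117 donkey × 0.4049 = 83.758087733 timber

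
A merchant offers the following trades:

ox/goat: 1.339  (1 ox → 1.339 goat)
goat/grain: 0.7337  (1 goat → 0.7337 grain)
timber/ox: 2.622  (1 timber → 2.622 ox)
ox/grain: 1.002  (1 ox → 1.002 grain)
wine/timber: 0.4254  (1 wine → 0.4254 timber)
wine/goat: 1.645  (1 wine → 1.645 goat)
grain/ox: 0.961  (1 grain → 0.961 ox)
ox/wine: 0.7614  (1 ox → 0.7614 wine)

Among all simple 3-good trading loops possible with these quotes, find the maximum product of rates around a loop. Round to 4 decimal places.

0.9441

goat→grain→ox→goat: 0.7337 × 0.961 × 1.339 = 0.94411
ox→wine→timber→ox: 0.7614 × 0.4254 × 2.622 = 0.84926
Maximum is goat→grain→ox→goat at 0.9441; no arbitrage — every cycle loses value.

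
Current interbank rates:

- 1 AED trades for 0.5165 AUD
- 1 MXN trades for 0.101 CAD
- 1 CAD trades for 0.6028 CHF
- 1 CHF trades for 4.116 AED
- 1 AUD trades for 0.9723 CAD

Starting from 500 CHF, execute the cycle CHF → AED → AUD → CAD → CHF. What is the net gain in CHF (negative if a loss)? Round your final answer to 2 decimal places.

123.00

500 CHF × 4.116 = 2058 AED
2058 AED × 0.5165 = 1062.957 AUD
1062.957 AUD × 0.9723 = 1033.5130911 CAD
1033.5130911 CAD × 0.6028 = 623.00169131508 CHF
Net change: 623.00169131508 − 500 = 123.00169131508 CHF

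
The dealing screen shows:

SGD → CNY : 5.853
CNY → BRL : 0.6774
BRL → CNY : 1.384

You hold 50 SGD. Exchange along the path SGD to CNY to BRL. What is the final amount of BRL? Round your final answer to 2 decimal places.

50 SGD × 5.853 = 292.65 CNY
292.65 CNY × 0.6774 = 198.24111 BRL

198.24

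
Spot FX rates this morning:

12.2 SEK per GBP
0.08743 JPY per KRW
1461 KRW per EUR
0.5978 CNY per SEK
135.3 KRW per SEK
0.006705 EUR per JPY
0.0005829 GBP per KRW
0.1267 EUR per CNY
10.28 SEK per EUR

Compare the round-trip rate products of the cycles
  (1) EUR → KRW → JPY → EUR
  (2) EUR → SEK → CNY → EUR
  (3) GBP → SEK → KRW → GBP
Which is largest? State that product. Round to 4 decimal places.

0.9622

(1) 1461 × 0.08743 × 0.006705 = 0.85646
(2) 10.28 × 0.5978 × 0.1267 = 0.77862
(3) 12.2 × 135.3 × 0.0005829 = 0.96217
Highest is cycle (3) at 0.9622 (≤1, no arbitrage).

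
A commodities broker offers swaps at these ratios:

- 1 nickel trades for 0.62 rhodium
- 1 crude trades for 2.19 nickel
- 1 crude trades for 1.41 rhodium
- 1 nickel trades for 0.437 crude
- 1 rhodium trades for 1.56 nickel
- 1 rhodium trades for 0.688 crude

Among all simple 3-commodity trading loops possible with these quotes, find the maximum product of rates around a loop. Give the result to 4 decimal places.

rhodium→nickel→crude→rhodium: 1.56 × 0.437 × 1.41 = 0.96123
rhodium→crude→nickel→rhodium: 0.688 × 2.19 × 0.62 = 0.93417
Maximum is rhodium→nickel→crude→rhodium at 0.9612; no arbitrage — every cycle loses value.

0.9612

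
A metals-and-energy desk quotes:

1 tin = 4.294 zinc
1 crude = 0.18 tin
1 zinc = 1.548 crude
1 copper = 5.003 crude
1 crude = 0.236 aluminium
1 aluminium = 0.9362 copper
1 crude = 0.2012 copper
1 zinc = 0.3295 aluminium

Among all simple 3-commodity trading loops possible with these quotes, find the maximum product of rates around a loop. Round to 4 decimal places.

zinc→crude→tin→zinc: 1.548 × 0.18 × 4.294 = 1.19648
crude→aluminium→copper→crude: 0.236 × 0.9362 × 5.003 = 1.10538
Maximum is zinc→crude→tin→zinc at 1.1965; arbitrage exists.

1.1965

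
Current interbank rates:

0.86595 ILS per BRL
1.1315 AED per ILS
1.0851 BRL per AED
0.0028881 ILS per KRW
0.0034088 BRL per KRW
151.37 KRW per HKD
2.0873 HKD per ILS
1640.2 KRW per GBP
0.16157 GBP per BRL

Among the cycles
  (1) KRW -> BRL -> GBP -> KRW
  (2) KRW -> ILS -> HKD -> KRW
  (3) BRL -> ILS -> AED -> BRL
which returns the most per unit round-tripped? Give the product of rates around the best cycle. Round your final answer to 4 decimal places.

(1) 0.0034088 × 0.16157 × 1640.2 = 0.90336
(2) 0.0028881 × 2.0873 × 151.37 = 0.91251
(3) 0.86595 × 1.1315 × 1.0851 = 1.06321
Highest is cycle (3) at 1.0632 (>1, arbitrage).

1.0632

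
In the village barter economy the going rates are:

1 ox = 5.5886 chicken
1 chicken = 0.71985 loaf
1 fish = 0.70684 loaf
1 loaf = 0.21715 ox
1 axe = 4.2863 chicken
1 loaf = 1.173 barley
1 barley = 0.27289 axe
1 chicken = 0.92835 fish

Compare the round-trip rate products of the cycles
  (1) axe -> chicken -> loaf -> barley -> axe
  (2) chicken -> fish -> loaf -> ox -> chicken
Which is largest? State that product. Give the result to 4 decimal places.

(1) 4.2863 × 0.71985 × 1.173 × 0.27289 = 0.98767
(2) 0.92835 × 0.70684 × 0.21715 × 5.5886 = 0.79633
Highest is cycle (1) at 0.9877 (≤1, no arbitrage).

0.9877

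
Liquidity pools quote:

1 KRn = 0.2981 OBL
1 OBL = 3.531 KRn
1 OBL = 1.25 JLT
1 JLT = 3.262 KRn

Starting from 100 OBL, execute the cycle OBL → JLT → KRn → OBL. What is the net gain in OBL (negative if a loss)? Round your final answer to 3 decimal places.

21.550

100 OBL × 1.25 = 125 JLT
125 JLT × 3.262 = 407.75 KRn
407.75 KRn × 0.2981 = 121.550275 OBL
Net change: 121.550275 − 100 = 21.550275 OBL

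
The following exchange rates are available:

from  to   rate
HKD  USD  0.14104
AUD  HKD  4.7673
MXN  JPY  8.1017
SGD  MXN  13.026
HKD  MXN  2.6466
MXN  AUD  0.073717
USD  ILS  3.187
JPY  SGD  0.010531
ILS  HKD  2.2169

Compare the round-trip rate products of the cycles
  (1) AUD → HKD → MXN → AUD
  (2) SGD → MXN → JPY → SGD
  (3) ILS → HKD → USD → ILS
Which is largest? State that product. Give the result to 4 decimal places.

(1) 4.7673 × 2.6466 × 0.073717 = 0.93010
(2) 13.026 × 8.1017 × 0.010531 = 1.11137
(3) 2.2169 × 0.14104 × 3.187 = 0.99648
Highest is cycle (2) at 1.1114 (>1, arbitrage).

1.1114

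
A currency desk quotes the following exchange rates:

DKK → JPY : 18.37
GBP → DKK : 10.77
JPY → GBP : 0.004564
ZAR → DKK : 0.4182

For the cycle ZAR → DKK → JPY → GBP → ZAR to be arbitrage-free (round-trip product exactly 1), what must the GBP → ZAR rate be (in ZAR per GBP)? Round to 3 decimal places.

Known legs of the cycle: 0.4182 × 18.37 × 0.004564 = 0.035062172376
For no arbitrage the full-cycle product must be 1, so the missing rate is 1 / 0.035062172376 ≈ 28.52077.

28.521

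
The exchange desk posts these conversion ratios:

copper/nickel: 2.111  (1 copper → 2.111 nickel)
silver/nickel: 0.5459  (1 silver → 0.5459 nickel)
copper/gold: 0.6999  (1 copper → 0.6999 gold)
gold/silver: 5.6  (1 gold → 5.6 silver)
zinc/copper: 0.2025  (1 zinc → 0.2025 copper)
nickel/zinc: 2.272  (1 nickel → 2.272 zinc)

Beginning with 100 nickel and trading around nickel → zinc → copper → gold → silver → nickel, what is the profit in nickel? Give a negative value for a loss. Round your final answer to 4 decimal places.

-1.5603

100 nickel × 2.272 = 227.2 zinc
227.2 zinc × 0.2025 = 46.008 copper
46.008 copper × 0.6999 = 32.2009992 gold
32.2009992 gold × 5.6 = 180.32559552 silver
180.32559552 silver × 0.5459 = 98.439742594368 nickel
Net change: 98.439742594368 − 100 = -1.560257405632 nickel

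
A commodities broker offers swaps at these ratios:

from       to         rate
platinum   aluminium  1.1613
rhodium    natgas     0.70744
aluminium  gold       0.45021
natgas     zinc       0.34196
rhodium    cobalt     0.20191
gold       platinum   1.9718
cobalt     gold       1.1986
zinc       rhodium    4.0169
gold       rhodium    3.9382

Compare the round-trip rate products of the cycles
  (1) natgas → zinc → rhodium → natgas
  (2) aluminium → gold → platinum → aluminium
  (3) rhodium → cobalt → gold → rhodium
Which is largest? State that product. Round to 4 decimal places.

1.0309

(1) 0.34196 × 4.0169 × 0.70744 = 0.97175
(2) 0.45021 × 1.9718 × 1.1613 = 1.03091
(3) 0.20191 × 1.1986 × 3.9382 = 0.95308
Highest is cycle (2) at 1.0309 (>1, arbitrage).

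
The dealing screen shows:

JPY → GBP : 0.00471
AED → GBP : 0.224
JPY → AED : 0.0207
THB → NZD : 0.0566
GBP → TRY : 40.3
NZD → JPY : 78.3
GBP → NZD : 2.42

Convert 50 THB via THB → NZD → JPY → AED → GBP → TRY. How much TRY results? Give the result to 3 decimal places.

41.407

50 THB × 0.0566 = 2.83 NZD
2.83 NZD × 78.3 = 221.589 JPY
221.589 JPY × 0.0207 = 4.5868923 AED
4.5868923 AED × 0.224 = 1.0274638752 GBP
1.0274638752 GBP × 40.3 = 41.40679417056 TRY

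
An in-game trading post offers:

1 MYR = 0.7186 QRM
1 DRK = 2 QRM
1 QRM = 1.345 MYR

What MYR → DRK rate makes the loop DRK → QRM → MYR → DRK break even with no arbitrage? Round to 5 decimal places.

0.37175

Known legs of the cycle: 2 × 1.345 = 2.69
For no arbitrage the full-cycle product must be 1, so the missing rate is 1 / 2.69 ≈ 0.3717472.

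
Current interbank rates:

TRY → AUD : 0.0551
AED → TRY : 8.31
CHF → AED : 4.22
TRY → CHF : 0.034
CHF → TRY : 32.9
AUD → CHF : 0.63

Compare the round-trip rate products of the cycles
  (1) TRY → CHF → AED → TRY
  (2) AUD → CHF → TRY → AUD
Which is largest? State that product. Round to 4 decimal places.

1.1923

(1) 0.034 × 4.22 × 8.31 = 1.19232
(2) 0.63 × 32.9 × 0.0551 = 1.14206
Highest is cycle (1) at 1.1923 (>1, arbitrage).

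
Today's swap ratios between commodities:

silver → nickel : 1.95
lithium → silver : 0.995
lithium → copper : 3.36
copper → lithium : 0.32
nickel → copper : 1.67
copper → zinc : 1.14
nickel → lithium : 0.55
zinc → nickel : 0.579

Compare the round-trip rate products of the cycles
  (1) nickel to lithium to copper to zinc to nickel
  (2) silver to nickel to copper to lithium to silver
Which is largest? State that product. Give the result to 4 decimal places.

1.2198

(1) 0.55 × 3.36 × 1.14 × 0.579 = 1.21979
(2) 1.95 × 1.67 × 0.32 × 0.995 = 1.03687
Highest is cycle (1) at 1.2198 (>1, arbitrage).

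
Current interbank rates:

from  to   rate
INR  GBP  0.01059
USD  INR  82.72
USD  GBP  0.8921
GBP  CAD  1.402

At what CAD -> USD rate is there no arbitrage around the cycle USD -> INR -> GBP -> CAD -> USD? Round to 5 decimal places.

Known legs of the cycle: 82.72 × 0.01059 × 1.402 = 1.2281587296
For no arbitrage the full-cycle product must be 1, so the missing rate is 1 / 1.2281587296 ≈ 0.8142270.

0.81423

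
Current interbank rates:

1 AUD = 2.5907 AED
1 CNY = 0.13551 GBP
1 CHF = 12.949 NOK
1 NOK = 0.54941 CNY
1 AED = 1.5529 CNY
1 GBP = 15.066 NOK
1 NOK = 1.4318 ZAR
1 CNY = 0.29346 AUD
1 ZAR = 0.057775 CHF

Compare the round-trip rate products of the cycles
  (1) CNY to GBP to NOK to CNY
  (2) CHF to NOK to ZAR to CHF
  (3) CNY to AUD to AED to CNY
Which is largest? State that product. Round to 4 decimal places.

(1) 0.13551 × 15.066 × 0.54941 = 1.12167
(2) 12.949 × 1.4318 × 0.057775 = 1.07117
(3) 0.29346 × 2.5907 × 1.5529 = 1.18062
Highest is cycle (3) at 1.1806 (>1, arbitrage).

1.1806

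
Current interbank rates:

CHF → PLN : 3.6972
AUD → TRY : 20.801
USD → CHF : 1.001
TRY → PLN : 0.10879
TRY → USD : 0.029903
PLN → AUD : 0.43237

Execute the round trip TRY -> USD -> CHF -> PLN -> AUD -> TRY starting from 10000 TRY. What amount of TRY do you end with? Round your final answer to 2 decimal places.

10000 TRY × 0.029903 = 299.03 USD
299.03 USD × 1.001 = 299.32903 CHF
299.32903 CHF × 3.6972 = 1106.679289716 PLN
1106.679289716 PLN × 0.43237 = 478.49492449450692 AUD
478.49492449450692 AUD × 20.801 = 9953.17292441023844292 TRY

9953.17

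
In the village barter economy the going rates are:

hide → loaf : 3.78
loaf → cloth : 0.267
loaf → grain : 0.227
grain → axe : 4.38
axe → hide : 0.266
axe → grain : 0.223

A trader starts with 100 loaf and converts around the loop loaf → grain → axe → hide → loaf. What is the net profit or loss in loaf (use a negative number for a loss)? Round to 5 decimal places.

-0.02915

100 loaf × 0.227 = 22.7 grain
22.7 grain × 4.38 = 99.426 axe
99.426 axe × 0.266 = 26.447316 hide
26.447316 hide × 3.78 = 99.97085448 loaf
Net change: 99.97085448 − 100 = -0.02914552 loaf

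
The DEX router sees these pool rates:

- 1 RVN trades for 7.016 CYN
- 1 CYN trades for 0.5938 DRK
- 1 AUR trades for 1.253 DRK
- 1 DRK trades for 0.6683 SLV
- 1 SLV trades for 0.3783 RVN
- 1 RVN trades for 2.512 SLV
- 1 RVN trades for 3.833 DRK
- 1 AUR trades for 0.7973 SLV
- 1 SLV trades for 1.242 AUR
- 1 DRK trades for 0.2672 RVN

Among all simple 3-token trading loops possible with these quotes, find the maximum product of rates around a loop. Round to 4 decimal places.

1.1132

CYN→DRK→RVN→CYN: 0.5938 × 0.2672 × 7.016 = 1.11318
SLV→AUR→DRK→SLV: 1.242 × 1.253 × 0.6683 = 1.04003
SLV→RVN→DRK→SLV: 0.3783 × 3.833 × 0.6683 = 0.96905
Maximum is CYN→DRK→RVN→CYN at 1.1132; arbitrage exists.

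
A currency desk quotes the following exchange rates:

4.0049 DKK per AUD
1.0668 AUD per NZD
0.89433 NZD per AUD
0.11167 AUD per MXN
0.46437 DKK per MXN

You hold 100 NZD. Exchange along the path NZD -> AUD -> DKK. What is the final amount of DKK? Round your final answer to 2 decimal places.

427.24

100 NZD × 1.0668 = 106.68 AUD
106.68 AUD × 4.0049 = 427.242732 DKK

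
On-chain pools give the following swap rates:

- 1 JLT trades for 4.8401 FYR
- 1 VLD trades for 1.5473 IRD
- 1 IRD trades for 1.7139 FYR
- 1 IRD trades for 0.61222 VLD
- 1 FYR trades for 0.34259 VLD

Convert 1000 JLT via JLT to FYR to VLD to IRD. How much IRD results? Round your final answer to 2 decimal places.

2565.69

1000 JLT × 4.8401 = 4840.1 FYR
4840.1 FYR × 0.34259 = 1658.169859 VLD
1658.169859 VLD × 1.5473 = 2565.6862228307 IRD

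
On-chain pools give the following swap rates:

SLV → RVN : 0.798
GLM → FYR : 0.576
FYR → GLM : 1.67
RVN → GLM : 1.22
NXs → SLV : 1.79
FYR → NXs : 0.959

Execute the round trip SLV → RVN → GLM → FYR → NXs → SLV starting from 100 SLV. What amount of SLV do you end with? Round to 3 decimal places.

100 SLV × 0.798 = 79.8 RVN
79.8 RVN × 1.22 = 97.356 GLM
97.356 GLM × 0.576 = 56.077056 FYR
56.077056 FYR × 0.959 = 53.777896704 NXs
53.777896704 NXs × 1.79 = 96.26243510016 SLV

96.262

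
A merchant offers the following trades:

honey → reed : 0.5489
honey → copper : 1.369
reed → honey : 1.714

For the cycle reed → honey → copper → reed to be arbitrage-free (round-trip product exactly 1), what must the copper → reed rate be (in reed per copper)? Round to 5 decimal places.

Known legs of the cycle: 1.714 × 1.369 = 2.346466
For no arbitrage the full-cycle product must be 1, so the missing rate is 1 / 2.346466 ≈ 0.4261728.

0.42617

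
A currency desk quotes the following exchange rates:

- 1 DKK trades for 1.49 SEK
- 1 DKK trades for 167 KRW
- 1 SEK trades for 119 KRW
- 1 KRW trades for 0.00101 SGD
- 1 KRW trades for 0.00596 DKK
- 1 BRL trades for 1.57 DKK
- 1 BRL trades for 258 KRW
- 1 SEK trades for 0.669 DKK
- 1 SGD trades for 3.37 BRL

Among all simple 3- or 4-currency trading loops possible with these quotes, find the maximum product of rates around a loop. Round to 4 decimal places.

DKK→SEK→KRW→DKK: 1.49 × 119 × 0.00596 = 1.05677
SGD→BRL→DKK→KRW→SGD: 3.37 × 1.57 × 167 × 0.00101 = 0.89242
SGD→BRL→KRW→SGD: 3.37 × 258 × 0.00101 = 0.87815
Maximum is DKK→SEK→KRW→DKK at 1.0568; arbitrage exists.

1.0568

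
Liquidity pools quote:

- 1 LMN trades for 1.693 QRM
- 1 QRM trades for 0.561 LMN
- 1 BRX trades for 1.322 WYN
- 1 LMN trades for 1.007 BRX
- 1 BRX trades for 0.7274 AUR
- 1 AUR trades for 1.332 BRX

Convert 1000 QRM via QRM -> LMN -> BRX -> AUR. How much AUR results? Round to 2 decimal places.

1000 QRM × 0.561 = 561 LMN
561 LMN × 1.007 = 564.927 BRX
564.927 BRX × 0.7274 = 410.9278998 AUR

410.93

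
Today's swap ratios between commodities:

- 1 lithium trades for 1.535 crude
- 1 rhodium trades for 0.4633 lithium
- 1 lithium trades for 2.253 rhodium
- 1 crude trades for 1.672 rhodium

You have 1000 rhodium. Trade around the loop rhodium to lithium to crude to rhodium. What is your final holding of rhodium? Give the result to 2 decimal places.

1000 rhodium × 0.4633 = 463.3 lithium
463.3 lithium × 1.535 = 711.1655 crude
711.1655 crude × 1.672 = 1189.068716 rhodium

1189.07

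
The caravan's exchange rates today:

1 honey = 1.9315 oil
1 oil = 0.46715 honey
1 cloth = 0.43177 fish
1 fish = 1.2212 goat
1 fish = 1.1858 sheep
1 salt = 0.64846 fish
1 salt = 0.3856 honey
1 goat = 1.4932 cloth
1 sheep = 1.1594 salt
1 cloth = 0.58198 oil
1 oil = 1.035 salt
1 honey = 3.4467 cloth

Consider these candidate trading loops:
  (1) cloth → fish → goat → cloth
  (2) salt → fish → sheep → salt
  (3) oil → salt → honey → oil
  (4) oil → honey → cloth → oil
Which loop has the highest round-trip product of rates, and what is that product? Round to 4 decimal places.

0.9371

(1) 0.43177 × 1.2212 × 1.4932 = 0.78733
(2) 0.64846 × 1.1858 × 1.1594 = 0.89151
(3) 1.035 × 0.3856 × 1.9315 = 0.77085
(4) 0.46715 × 3.4467 × 0.58198 = 0.93706
Highest is cycle (4) at 0.9371 (≤1, no arbitrage).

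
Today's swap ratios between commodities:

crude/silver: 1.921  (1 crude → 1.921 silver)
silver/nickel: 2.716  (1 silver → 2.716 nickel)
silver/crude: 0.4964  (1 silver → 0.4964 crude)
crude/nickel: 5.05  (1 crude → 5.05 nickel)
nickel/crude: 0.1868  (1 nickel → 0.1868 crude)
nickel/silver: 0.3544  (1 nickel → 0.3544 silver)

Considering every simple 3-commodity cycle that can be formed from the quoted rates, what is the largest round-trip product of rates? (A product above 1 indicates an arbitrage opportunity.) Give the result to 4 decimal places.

nickel→crude→silver→nickel: 0.1868 × 1.921 × 2.716 = 0.97462
nickel→silver→crude→nickel: 0.3544 × 0.4964 × 5.05 = 0.88842
Maximum is nickel→crude→silver→nickel at 0.9746; no arbitrage — every cycle loses value.

0.9746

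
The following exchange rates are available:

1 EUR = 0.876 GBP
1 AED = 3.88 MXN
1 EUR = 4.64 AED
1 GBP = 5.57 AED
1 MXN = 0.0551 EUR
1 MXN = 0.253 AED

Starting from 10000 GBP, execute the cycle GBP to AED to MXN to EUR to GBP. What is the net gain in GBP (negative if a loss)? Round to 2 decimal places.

431.40

10000 GBP × 5.57 = 55700 AED
55700 AED × 3.88 = 216116 MXN
216116 MXN × 0.0551 = 11907.9916 EUR
11907.9916 EUR × 0.876 = 10431.4006416 GBP
Net change: 10431.4006416 − 10000 = 431.4006416 GBP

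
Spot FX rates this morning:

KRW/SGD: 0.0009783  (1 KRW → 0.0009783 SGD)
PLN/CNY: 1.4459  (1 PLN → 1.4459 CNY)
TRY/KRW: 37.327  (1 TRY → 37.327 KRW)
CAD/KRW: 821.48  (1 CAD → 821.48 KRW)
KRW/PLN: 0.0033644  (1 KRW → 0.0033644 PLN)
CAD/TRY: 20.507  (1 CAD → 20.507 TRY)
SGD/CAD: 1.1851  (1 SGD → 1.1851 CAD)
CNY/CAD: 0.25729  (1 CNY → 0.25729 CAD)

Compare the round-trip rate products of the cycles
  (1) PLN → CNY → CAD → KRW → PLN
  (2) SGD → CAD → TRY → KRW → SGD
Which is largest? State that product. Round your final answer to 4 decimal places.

(1) 1.4459 × 0.25729 × 821.48 × 0.0033644 = 1.02817
(2) 1.1851 × 20.507 × 37.327 × 0.0009783 = 0.88747
Highest is cycle (1) at 1.0282 (>1, arbitrage).

1.0282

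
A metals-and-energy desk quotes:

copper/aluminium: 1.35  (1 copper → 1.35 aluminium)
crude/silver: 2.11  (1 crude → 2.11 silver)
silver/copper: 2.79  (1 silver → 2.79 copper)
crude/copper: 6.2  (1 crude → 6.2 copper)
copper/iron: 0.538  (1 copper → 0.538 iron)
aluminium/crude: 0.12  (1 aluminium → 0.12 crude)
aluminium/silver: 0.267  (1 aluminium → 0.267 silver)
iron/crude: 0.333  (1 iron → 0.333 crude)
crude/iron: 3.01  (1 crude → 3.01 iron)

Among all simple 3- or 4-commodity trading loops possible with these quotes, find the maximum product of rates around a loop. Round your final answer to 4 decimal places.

crude→copper→iron→crude: 6.2 × 0.538 × 0.333 = 1.11075
silver→copper→iron→crude→silver: 2.79 × 0.538 × 0.333 × 2.11 = 1.05466
silver→copper→aluminium→silver: 2.79 × 1.35 × 0.267 = 1.00566
crude→copper→aluminium→crude: 6.2 × 1.35 × 0.12 = 1.00440
silver→copper→aluminium→crude→silver: 2.79 × 1.35 × 0.12 × 2.11 = 0.95368
Maximum is crude→copper→iron→crude at 1.1108; arbitrage exists.

1.1108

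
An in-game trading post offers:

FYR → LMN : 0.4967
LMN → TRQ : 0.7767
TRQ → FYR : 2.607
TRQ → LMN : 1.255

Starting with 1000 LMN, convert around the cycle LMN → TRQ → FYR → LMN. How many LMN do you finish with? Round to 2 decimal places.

1005.75

1000 LMN × 0.7767 = 776.7 TRQ
776.7 TRQ × 2.607 = 2024.8569 FYR
2024.8569 FYR × 0.4967 = 1005.74642223 LMN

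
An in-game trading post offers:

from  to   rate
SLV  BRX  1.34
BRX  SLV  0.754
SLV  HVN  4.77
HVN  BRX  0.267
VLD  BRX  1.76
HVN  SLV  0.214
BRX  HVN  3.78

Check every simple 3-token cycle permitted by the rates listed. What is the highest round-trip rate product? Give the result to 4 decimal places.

SLV→BRX→HVN→SLV: 1.34 × 3.78 × 0.214 = 1.08395
SLV→HVN→BRX→SLV: 4.77 × 0.267 × 0.754 = 0.96029
Maximum is SLV→BRX→HVN→SLV at 1.0840; arbitrage exists.

1.0840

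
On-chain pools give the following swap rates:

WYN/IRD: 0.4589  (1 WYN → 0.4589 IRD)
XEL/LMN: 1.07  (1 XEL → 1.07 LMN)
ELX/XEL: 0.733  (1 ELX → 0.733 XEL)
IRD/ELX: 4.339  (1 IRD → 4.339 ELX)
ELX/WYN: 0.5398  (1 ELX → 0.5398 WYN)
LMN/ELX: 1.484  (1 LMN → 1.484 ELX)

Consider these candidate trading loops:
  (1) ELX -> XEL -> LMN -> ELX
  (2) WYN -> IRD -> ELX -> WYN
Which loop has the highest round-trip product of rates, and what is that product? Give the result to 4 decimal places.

1.1639

(1) 0.733 × 1.07 × 1.484 = 1.16392
(2) 0.4589 × 4.339 × 0.5398 = 1.07483
Highest is cycle (1) at 1.1639 (>1, arbitrage).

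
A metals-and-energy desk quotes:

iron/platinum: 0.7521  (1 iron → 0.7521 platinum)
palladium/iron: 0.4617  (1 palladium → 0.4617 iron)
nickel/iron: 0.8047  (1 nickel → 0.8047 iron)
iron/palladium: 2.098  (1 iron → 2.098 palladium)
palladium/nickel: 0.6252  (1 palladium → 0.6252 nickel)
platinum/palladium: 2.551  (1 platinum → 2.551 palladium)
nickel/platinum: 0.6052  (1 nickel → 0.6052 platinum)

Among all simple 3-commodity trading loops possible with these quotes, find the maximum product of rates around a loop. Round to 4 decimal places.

1.0555

nickel→iron→palladium→nickel: 0.8047 × 2.098 × 0.6252 = 1.05550
nickel→platinum→palladium→nickel: 0.6052 × 2.551 × 0.6252 = 0.96522
iron→platinum→palladium→iron: 0.7521 × 2.551 × 0.4617 = 0.88582
Maximum is nickel→iron→palladium→nickel at 1.0555; arbitrage exists.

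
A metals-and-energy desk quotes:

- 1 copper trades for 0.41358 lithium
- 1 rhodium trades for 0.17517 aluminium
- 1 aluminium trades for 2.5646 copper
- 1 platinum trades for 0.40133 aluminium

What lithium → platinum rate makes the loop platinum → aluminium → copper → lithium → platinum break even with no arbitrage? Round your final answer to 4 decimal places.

Known legs of the cycle: 0.40133 × 2.5646 × 0.41358 = 0.42567759466644
For no arbitrage the full-cycle product must be 1, so the missing rate is 1 / 0.42567759466644 ≈ 2.349196.

2.3492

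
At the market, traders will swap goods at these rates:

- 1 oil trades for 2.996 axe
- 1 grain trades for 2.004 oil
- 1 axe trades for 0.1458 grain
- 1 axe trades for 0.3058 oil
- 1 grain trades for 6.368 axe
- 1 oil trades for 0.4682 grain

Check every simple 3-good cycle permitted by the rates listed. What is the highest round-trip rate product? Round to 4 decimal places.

0.9117

axe→oil→grain→axe: 0.3058 × 0.4682 × 6.368 = 0.91174
axe→grain→oil→axe: 0.1458 × 2.004 × 2.996 = 0.87538
Maximum is axe→oil→grain→axe at 0.9117; no arbitrage — every cycle loses value.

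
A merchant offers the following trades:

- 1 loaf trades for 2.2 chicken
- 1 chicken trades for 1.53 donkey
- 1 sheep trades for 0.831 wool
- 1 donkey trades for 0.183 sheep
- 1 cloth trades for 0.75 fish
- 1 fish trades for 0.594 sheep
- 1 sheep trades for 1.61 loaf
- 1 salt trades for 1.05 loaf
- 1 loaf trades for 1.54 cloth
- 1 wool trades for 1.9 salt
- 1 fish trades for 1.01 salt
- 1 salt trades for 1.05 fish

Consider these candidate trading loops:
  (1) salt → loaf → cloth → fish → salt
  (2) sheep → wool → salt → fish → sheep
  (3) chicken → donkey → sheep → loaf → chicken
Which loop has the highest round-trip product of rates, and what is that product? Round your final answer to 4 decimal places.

1.2249

(1) 1.05 × 1.54 × 0.75 × 1.01 = 1.22488
(2) 0.831 × 1.9 × 1.05 × 0.594 = 0.98476
(3) 1.53 × 0.183 × 1.61 × 2.2 = 0.99172
Highest is cycle (1) at 1.2249 (>1, arbitrage).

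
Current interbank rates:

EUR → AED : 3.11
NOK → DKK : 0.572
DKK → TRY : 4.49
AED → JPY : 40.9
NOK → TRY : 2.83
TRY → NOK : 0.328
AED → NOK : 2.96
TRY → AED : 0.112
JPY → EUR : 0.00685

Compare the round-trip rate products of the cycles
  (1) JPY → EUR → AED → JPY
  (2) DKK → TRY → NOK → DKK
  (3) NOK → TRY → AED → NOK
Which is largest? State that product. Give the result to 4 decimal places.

(1) 0.00685 × 3.11 × 40.9 = 0.87131
(2) 4.49 × 0.328 × 0.572 = 0.84240
(3) 2.83 × 0.112 × 2.96 = 0.93820
Highest is cycle (3) at 0.9382 (≤1, no arbitrage).

0.9382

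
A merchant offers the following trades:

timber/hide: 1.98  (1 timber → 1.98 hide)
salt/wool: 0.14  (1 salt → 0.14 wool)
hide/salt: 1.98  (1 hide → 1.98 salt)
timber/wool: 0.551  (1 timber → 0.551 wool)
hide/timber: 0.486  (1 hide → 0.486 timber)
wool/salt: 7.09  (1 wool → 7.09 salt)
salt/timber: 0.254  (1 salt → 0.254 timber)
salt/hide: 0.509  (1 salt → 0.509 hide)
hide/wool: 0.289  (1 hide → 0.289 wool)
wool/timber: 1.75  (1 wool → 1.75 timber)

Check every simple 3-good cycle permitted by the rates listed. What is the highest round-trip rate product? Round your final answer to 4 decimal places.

1.0429

hide→wool→salt→hide: 0.289 × 7.09 × 0.509 = 1.04295
timber→hide→wool→timber: 1.98 × 0.289 × 1.75 = 1.00139
timber→hide→salt→timber: 1.98 × 1.98 × 0.254 = 0.99578
timber→wool→salt→timber: 0.551 × 7.09 × 0.254 = 0.99227
Maximum is hide→wool→salt→hide at 1.0429; arbitrage exists.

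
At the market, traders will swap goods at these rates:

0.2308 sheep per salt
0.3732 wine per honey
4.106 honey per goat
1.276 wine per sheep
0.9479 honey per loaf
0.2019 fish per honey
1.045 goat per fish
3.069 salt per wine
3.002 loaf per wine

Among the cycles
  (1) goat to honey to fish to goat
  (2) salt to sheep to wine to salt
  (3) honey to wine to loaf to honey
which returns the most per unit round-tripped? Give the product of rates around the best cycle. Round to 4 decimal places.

1.0620

(1) 4.106 × 0.2019 × 1.045 = 0.86631
(2) 0.2308 × 1.276 × 3.069 = 0.90382
(3) 0.3732 × 3.002 × 0.9479 = 1.06198
Highest is cycle (3) at 1.0620 (>1, arbitrage).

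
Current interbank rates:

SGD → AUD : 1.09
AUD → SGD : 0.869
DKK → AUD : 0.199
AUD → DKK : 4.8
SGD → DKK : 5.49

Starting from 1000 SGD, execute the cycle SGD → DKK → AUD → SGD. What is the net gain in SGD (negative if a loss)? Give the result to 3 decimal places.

-50.609

1000 SGD × 5.49 = 5490 DKK
5490 DKK × 0.199 = 1092.51 AUD
1092.51 AUD × 0.869 = 949.39119 SGD
Net change: 949.39119 − 1000 = -50.60881 SGD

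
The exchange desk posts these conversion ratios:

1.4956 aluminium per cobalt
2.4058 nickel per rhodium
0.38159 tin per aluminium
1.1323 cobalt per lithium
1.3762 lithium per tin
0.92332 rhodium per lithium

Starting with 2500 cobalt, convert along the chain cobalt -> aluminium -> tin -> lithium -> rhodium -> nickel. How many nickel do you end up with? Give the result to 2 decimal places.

2500 cobalt × 1.4956 = 3739 aluminium
3739 aluminium × 0.38159 = 1426.76501 tin
1426.76501 tin × 1.3762 = 1963.514006762 lithium
1963.514006762 lithium × 0.92332 = 1812.95175272348984 rhodium
1812.95175272348984 rhodium × 2.4058 = 4361.599326702171857072 nickel

4361.60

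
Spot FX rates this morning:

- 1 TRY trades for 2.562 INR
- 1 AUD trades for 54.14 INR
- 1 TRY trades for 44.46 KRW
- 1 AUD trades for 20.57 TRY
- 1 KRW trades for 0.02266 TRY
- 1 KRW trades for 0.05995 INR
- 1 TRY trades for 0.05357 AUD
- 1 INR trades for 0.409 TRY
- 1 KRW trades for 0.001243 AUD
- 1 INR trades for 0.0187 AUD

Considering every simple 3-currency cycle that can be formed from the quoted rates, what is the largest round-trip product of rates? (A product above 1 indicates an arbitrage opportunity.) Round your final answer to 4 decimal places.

1.1862

TRY→AUD→INR→TRY: 0.05357 × 54.14 × 0.409 = 1.18621
TRY→KRW→AUD→TRY: 44.46 × 0.001243 × 20.57 = 1.13678
TRY→KRW→INR→TRY: 44.46 × 0.05995 × 0.409 = 1.09014
TRY→INR→AUD→TRY: 2.562 × 0.0187 × 20.57 = 0.98550
Maximum is TRY→AUD→INR→TRY at 1.1862; arbitrage exists.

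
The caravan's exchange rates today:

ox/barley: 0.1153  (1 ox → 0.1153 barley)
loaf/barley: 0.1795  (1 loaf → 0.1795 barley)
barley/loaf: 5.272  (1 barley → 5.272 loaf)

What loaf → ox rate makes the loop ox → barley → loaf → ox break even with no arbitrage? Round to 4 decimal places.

1.6451

Known legs of the cycle: 0.1153 × 5.272 = 0.6078616
For no arbitrage the full-cycle product must be 1, so the missing rate is 1 / 0.6078616 ≈ 1.645111.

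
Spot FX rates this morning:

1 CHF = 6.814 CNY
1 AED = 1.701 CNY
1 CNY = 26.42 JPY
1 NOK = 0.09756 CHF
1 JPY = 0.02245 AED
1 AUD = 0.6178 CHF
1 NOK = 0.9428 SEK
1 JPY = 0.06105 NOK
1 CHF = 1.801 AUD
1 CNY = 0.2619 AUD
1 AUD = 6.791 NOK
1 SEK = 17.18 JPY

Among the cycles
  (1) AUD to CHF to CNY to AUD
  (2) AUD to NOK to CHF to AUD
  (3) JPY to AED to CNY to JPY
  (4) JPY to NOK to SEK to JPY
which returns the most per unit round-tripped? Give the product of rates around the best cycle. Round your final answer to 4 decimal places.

(1) 0.6178 × 6.814 × 0.2619 = 1.10252
(2) 6.791 × 0.09756 × 1.801 = 1.19322
(3) 0.02245 × 1.701 × 26.42 = 1.00891
(4) 0.06105 × 0.9428 × 17.18 = 0.98885
Highest is cycle (2) at 1.1932 (>1, arbitrage).

1.1932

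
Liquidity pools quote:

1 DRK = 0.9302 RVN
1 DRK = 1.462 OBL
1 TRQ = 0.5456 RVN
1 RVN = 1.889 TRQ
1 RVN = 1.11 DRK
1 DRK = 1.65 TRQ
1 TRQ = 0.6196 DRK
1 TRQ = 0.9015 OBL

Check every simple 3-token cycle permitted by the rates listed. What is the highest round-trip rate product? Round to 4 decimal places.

TRQ→DRK→RVN→TRQ: 0.6196 × 0.9302 × 1.889 = 1.08873
TRQ→RVN→DRK→TRQ: 0.5456 × 1.11 × 1.65 = 0.99927
Maximum is TRQ→DRK→RVN→TRQ at 1.0887; arbitrage exists.

1.0887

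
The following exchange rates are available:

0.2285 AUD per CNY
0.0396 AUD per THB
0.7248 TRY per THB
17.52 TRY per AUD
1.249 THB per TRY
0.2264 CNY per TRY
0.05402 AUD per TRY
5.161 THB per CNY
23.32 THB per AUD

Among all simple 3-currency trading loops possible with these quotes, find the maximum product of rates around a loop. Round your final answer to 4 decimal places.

0.9131

AUD→THB→TRY→AUD: 23.32 × 0.7248 × 0.05402 = 0.91306
AUD→TRY→CNY→AUD: 17.52 × 0.2264 × 0.2285 = 0.90635
AUD→TRY→THB→AUD: 17.52 × 1.249 × 0.0396 = 0.86655
THB→TRY→CNY→THB: 0.7248 × 0.2264 × 5.161 = 0.84689
Maximum is AUD→THB→TRY→AUD at 0.9131; no arbitrage — every cycle loses value.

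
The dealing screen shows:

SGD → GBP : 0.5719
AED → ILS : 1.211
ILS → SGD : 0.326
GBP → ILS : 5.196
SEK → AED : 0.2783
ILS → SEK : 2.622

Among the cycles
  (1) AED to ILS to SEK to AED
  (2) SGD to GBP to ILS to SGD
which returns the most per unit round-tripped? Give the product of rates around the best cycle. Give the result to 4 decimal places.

0.9687

(1) 1.211 × 2.622 × 0.2783 = 0.88367
(2) 0.5719 × 5.196 × 0.326 = 0.96874
Highest is cycle (2) at 0.9687 (≤1, no arbitrage).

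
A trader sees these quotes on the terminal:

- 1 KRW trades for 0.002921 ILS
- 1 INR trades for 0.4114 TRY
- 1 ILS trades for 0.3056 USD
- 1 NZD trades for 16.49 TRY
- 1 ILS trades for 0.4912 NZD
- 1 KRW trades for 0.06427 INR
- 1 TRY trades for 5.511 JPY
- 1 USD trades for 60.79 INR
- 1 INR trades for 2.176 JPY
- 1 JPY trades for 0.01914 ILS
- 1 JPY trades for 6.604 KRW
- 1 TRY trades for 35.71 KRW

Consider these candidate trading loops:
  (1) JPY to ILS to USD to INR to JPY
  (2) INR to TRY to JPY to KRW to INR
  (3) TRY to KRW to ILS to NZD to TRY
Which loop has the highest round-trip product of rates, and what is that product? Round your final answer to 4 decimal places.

(1) 0.01914 × 0.3056 × 60.79 × 2.176 = 0.77372
(2) 0.4114 × 5.511 × 6.604 × 0.06427 = 0.96230
(3) 35.71 × 0.002921 × 0.4912 × 16.49 = 0.84489
Highest is cycle (2) at 0.9623 (≤1, no arbitrage).

0.9623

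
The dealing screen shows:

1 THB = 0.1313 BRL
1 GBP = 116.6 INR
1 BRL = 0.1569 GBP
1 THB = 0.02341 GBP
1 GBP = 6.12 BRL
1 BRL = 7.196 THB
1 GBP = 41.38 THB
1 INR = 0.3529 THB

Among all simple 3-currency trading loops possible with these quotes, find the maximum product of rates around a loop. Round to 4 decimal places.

GBP→BRL→THB→GBP: 6.12 × 7.196 × 0.02341 = 1.03097
GBP→INR→THB→GBP: 116.6 × 0.3529 × 0.02341 = 0.96328
GBP→THB→BRL→GBP: 41.38 × 0.1313 × 0.1569 = 0.85247
Maximum is GBP→BRL→THB→GBP at 1.0310; arbitrage exists.

1.0310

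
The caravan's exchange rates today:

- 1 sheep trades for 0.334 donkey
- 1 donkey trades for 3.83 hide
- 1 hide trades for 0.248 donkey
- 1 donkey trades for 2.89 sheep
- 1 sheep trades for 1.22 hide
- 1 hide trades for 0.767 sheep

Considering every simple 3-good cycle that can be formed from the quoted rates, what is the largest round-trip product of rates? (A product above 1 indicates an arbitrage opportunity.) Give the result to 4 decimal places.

0.9812

donkey→hide→sheep→donkey: 3.83 × 0.767 × 0.334 = 0.98116
donkey→sheep→hide→donkey: 2.89 × 1.22 × 0.248 = 0.87440
Maximum is donkey→hide→sheep→donkey at 0.9812; no arbitrage — every cycle loses value.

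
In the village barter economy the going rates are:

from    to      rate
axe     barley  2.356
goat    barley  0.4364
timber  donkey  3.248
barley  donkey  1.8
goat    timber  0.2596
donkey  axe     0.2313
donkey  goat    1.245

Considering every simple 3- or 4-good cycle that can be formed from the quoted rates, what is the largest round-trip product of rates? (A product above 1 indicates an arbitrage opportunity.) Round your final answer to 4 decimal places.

donkey→goat→timber→donkey: 1.245 × 0.2596 × 3.248 = 1.04976
axe→barley→donkey→axe: 2.356 × 1.8 × 0.2313 = 0.98090
donkey→goat→barley→donkey: 1.245 × 0.4364 × 1.8 = 0.97797
Maximum is donkey→goat→timber→donkey at 1.0498; arbitrage exists.

1.0498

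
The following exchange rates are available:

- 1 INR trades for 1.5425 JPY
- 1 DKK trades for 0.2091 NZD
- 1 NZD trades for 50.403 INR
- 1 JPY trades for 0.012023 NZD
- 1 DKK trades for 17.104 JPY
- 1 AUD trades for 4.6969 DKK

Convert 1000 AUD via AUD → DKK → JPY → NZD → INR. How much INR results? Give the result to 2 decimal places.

48683.10

1000 AUD × 4.6969 = 4696.9 DKK
4696.9 DKK × 17.104 = 80335.7776 JPY
80335.7776 JPY × 0.012023 = 965.8770540848 NZD
965.8770540848 NZD × 50.403 = 48683.1011570361744 INR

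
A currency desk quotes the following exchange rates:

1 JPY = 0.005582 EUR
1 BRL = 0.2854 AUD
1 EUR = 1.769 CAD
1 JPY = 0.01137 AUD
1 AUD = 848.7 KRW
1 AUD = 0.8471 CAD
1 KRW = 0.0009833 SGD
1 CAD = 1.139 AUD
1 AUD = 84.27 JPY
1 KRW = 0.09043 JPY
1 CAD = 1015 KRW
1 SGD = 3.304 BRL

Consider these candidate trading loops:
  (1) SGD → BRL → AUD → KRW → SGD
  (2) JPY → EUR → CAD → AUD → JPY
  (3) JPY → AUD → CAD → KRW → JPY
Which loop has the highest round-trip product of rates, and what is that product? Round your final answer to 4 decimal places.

0.9478

(1) 3.304 × 0.2854 × 848.7 × 0.0009833 = 0.78693
(2) 0.005582 × 1.769 × 1.139 × 84.27 = 0.94779
(3) 0.01137 × 0.8471 × 1015 × 0.09043 = 0.88404
Highest is cycle (2) at 0.9478 (≤1, no arbitrage).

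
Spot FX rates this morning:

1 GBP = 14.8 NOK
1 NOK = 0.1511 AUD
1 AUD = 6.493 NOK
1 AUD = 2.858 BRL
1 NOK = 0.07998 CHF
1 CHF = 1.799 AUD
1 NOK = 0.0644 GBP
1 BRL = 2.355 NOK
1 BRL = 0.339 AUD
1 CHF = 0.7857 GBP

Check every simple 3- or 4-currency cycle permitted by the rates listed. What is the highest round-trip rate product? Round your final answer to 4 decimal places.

1.0170

BRL→NOK→AUD→BRL: 2.355 × 0.1511 × 2.858 = 1.01699
BRL→NOK→CHF→AUD→BRL: 2.355 × 0.07998 × 1.799 × 2.858 = 0.96842
NOK→CHF→AUD→NOK: 0.07998 × 1.799 × 6.493 = 0.93424
NOK→CHF→GBP→NOK: 0.07998 × 0.7857 × 14.8 = 0.93004
Maximum is BRL→NOK→AUD→BRL at 1.0170; arbitrage exists.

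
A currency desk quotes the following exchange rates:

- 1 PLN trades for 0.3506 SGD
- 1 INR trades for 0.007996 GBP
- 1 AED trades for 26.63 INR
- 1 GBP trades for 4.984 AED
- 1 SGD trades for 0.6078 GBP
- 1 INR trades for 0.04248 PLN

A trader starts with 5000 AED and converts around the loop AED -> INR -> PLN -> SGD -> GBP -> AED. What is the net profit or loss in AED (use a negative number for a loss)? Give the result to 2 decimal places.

5000 AED × 26.63 = 133150 INR
133150 INR × 0.04248 = 5656.212 PLN
5656.212 PLN × 0.3506 = 1983.0679272 SGD
1983.0679272 SGD × 0.6078 = 1205.30868615216 GBP
1205.30868615216 GBP × 4.984 = 6007.25849178236544 AED
Net change: 6007.25849178236544 − 5000 = 1007.25849178236544 AED

1007.26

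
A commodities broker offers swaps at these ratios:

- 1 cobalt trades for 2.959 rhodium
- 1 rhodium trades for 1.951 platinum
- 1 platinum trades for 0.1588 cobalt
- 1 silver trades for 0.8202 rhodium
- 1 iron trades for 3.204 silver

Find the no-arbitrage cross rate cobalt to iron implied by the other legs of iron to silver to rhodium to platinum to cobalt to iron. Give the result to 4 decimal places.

Known legs of the cycle: 3.204 × 0.8202 × 1.951 × 0.1588 = 0.81417926875104
For no arbitrage the full-cycle product must be 1, so the missing rate is 1 / 0.81417926875104 ≈ 1.228231.

1.2282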